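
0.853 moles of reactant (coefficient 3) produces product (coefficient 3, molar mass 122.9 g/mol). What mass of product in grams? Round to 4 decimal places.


Use the coefficient ratio to convert reactant moles to product moles, then multiply by the product's molar mass.
moles_P = moles_R * (coeff_P / coeff_R) = 0.853 * (3/3) = 0.853
mass_P = moles_P * M_P = 0.853 * 122.9
mass_P = 104.8337 g, rounded to 4 dp:

104.8337 g


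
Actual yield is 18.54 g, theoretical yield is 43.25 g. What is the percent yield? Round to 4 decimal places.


% yield = 100 * actual / theoretical
% yield = 100 * 18.54 / 43.25
% yield = 42.86705202 %, rounded to 4 dp:

42.8671 %


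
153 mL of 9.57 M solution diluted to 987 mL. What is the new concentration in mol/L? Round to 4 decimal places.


Dilution: M1*V1 = M2*V2, solve for M2.
M2 = M1*V1 / V2
M2 = 9.57 * 153 / 987
M2 = 1464.21 / 987
M2 = 1.48349544 mol/L, rounded to 4 dp:

1.4835 mol/L


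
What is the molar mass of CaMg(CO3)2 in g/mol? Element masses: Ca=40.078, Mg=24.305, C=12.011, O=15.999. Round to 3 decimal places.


M = sum(count * atomic_mass) over atoms.
M = 1*40.078 + 1*24.305 + 2*12.011 + 6*15.999
M = 40.078 + 24.305 + 24.022 + 95.994
M = 184.399 g/mol, rounded to 3 dp:

184.399 g/mol


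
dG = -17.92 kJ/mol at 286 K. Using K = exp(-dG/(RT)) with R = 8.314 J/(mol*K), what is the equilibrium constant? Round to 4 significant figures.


dG is in kJ/mol; multiply by 1000 to match R in J/(mol*K).
RT = 8.314 * 286 = 2377.804 J/mol
exponent = -dG*1000 / (RT) = -(-17.92*1000) / 2377.804 = 7.53636549
K = exp(7.53636549)
K = 1875.0029, rounded to 4 significant figures:

1875


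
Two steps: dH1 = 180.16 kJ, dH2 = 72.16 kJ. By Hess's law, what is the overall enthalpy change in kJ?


Hess's law: enthalpy is a state function, so add the step enthalpies.
dH_total = dH1 + dH2 = 180.16 + (72.16)
dH_total = 252.32 kJ:

252.32 kJ


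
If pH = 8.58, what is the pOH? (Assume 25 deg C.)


At 25 deg C, pH + pOH = 14.
pOH = 14 - pH = 14 - 8.58
pOH = 5.42:

5.42


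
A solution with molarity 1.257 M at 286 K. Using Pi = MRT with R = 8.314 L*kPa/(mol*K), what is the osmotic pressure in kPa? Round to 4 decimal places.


Osmotic pressure (van't Hoff): Pi = M*R*T.
RT = 8.314 * 286 = 2377.804
Pi = 1.257 * 2377.804
Pi = 2988.899628 kPa, rounded to 4 dp:

2988.8996 kPa


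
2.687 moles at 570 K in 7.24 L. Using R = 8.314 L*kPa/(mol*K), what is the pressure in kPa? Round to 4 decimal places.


PV = nRT, solve for P = nRT / V.
nRT = 2.687 * 8.314 * 570 = 12733.6393
P = 12733.6393 / 7.24
P = 1758.78995856 kPa, rounded to 4 dp:

1758.7900 kPa


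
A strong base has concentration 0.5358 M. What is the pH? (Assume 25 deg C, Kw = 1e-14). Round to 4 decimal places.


A strong base dissociates completely, so [OH-] equals the given concentration.
pOH = -log10([OH-]) = -log10(0.5358) = 0.270997
pH = 14 - pOH = 14 - 0.270997
pH = 13.729003, rounded to 4 dp:

13.7290


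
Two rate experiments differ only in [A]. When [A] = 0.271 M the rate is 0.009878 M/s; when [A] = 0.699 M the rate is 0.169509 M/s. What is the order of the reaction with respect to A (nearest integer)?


Rate is proportional to [A]^n, so rate2/rate1 = ([A]2/[A]1)^n. Take logs to solve for n.
rate2/rate1 = 0.169509 / 0.009878 = 17.1603
[A]2/[A]1 = 0.699 / 0.271 = 2.5793
n = ln(17.1603) / ln(2.5793) = 3.0
Nearest integer order:

3


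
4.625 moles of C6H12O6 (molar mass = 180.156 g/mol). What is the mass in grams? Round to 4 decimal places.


mass = n * M
mass = 4.625 * 180.156
mass = 833.2215 g, rounded to 4 dp:

833.2215 g


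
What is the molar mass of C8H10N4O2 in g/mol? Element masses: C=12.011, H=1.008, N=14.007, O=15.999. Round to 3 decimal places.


M = sum(count * atomic_mass) over atoms.
M = 8*12.011 + 10*1.008 + 4*14.007 + 2*15.999
M = 96.088 + 10.08 + 56.028 + 31.998
M = 194.194 g/mol, rounded to 3 dp:

194.194 g/mol


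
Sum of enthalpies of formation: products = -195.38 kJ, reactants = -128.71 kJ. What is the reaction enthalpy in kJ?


dH_rxn = sum(dH_f products) - sum(dH_f reactants)
dH_rxn = -195.38 - (-128.71)
dH_rxn = -66.67 kJ:

-66.67 kJ


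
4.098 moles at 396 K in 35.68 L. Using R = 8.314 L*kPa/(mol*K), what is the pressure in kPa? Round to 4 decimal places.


PV = nRT, solve for P = nRT / V.
nRT = 4.098 * 8.314 * 396 = 13492.0257
P = 13492.0257 / 35.68
P = 378.13973374 kPa, rounded to 4 dp:

378.1397 kPa


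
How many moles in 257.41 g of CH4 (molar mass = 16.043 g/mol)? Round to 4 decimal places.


n = mass / M
n = 257.41 / 16.043
n = 16.04500405 mol, rounded to 4 dp:

16.0450 mol


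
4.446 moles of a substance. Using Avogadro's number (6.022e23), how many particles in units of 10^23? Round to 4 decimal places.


N = n * NA, then divide by 1e23 for the requested units.
N / 1e23 = n * 6.022
N / 1e23 = 4.446 * 6.022
N / 1e23 = 26.773812, rounded to 4 dp:

26.7738


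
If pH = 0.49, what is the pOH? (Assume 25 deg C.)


At 25 deg C, pH + pOH = 14.
pOH = 14 - pH = 14 - 0.49
pOH = 13.51:

13.51


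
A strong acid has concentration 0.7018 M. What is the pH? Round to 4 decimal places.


A strong acid dissociates completely, so [H+] equals the given concentration.
pH = -log10([H+]) = -log10(0.7018)
pH = 0.15378664, rounded to 4 dp:

0.1538


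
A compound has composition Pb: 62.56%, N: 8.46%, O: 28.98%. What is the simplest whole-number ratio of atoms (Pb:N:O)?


Assume 100 g of compound, divide each mass% by atomic mass to get moles, then normalize by the smallest to get a raw atom ratio.
Moles per 100 g: Pb: 62.56/207.2 = 0.3019, N: 8.46/14.007 = 0.604, O: 28.98/15.999 = 1.8114
Raw ratio (divide by min = 0.3019): Pb: 1.0, N: 2.0, O: 5.999
Multiply by 1 to clear fractions: Pb: 1.0 ~= 1, N: 2.0 ~= 2, O: 5.999 ~= 6
Reduce by GCD to get the simplest whole-number ratio:

1:2:6


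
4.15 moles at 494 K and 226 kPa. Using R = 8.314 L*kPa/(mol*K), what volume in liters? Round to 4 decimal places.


PV = nRT, solve for V = nRT / P.
nRT = 4.15 * 8.314 * 494 = 17044.5314
V = 17044.5314 / 226
V = 75.41828053 L, rounded to 4 dp:

75.4183 L


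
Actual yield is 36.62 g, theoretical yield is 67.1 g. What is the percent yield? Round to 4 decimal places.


% yield = 100 * actual / theoretical
% yield = 100 * 36.62 / 67.1
% yield = 54.5752608 %, rounded to 4 dp:

54.5753 %


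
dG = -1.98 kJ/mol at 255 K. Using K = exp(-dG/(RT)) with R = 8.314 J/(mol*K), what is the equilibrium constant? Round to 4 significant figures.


dG is in kJ/mol; multiply by 1000 to match R in J/(mol*K).
RT = 8.314 * 255 = 2120.07 J/mol
exponent = -dG*1000 / (RT) = -(-1.98*1000) / 2120.07 = 0.93393143
K = exp(0.93393143)
K = 2.544493, rounded to 4 significant figures:

2.544


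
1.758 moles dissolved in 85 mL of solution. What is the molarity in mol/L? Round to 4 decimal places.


Convert volume to liters: V_L = V_mL / 1000.
V_L = 85 / 1000 = 0.085 L
M = n / V_L = 1.758 / 0.085
M = 20.68235294 mol/L, rounded to 4 dp:

20.6824 mol/L


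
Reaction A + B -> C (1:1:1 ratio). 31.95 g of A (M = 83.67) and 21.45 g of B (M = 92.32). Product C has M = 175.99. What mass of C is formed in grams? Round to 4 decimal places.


Find moles of each reactant; the smaller value is the limiting reagent in a 1:1:1 reaction, so moles_C equals moles of the limiter.
n_A = mass_A / M_A = 31.95 / 83.67 = 0.381857 mol
n_B = mass_B / M_B = 21.45 / 92.32 = 0.232344 mol
Limiting reagent: B (smaller), n_limiting = 0.232344 mol
mass_C = n_limiting * M_C = 0.232344 * 175.99
mass_C = 40.89022056 g, rounded to 4 dp:

40.8902 g


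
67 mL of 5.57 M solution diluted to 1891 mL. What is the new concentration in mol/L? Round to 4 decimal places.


Dilution: M1*V1 = M2*V2, solve for M2.
M2 = M1*V1 / V2
M2 = 5.57 * 67 / 1891
M2 = 373.19 / 1891
M2 = 0.19735061 mol/L, rounded to 4 dp:

0.1974 mol/L


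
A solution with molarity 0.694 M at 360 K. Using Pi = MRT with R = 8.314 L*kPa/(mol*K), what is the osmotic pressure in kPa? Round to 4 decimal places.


Osmotic pressure (van't Hoff): Pi = M*R*T.
RT = 8.314 * 360 = 2993.04
Pi = 0.694 * 2993.04
Pi = 2077.16976 kPa, rounded to 4 dp:

2077.1698 kPa


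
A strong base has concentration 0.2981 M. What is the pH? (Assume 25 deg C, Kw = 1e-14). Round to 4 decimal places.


A strong base dissociates completely, so [OH-] equals the given concentration.
pOH = -log10([OH-]) = -log10(0.2981) = 0.525638
pH = 14 - pOH = 14 - 0.525638
pH = 13.474362, rounded to 4 dp:

13.4744


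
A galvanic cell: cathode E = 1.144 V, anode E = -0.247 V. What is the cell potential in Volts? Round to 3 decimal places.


Standard cell potential: E_cell = E_cathode - E_anode.
E_cell = 1.144 - (-0.247)
E_cell = 1.391 V, rounded to 3 dp:

1.391 V


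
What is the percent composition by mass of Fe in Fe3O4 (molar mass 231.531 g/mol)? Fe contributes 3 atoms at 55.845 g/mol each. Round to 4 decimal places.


pct = 100 * (n_elem * M_elem) / M_total
mass_contribution = 3 * 55.845 = 167.535 g/mol
pct = 100 * 167.535 / 231.531
pct = 72.35964083 %, rounded to 4 dp:

72.3596 %


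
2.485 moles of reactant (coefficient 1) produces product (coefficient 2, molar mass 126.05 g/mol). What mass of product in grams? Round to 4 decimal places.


Use the coefficient ratio to convert reactant moles to product moles, then multiply by the product's molar mass.
moles_P = moles_R * (coeff_P / coeff_R) = 2.485 * (2/1) = 4.97
mass_P = moles_P * M_P = 4.97 * 126.05
mass_P = 626.4685 g, rounded to 4 dp:

626.4685 g


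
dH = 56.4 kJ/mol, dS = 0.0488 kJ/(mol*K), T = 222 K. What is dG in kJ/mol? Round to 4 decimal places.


Gibbs: dG = dH - T*dS (consistent units, dS already in kJ/(mol*K)).
T*dS = 222 * 0.0488 = 10.8336
dG = 56.4 - (10.8336)
dG = 45.5664 kJ/mol, rounded to 4 dp:

45.5664 kJ/mol


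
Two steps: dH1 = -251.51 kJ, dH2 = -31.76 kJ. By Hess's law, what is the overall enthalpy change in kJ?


Hess's law: enthalpy is a state function, so add the step enthalpies.
dH_total = dH1 + dH2 = -251.51 + (-31.76)
dH_total = -283.27 kJ:

-283.27 kJ


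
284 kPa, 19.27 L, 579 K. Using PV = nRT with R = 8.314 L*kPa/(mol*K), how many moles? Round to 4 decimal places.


PV = nRT, solve for n = PV / (RT).
PV = 284 * 19.27 = 5472.68
RT = 8.314 * 579 = 4813.806
n = 5472.68 / 4813.806
n = 1.13687174 mol, rounded to 4 dp:

1.1369 mol


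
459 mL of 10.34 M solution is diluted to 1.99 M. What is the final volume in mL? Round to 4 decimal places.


Dilution: M1*V1 = M2*V2, solve for V2.
V2 = M1*V1 / M2
V2 = 10.34 * 459 / 1.99
V2 = 4746.06 / 1.99
V2 = 2384.95477387 mL, rounded to 4 dp:

2384.9548 mL


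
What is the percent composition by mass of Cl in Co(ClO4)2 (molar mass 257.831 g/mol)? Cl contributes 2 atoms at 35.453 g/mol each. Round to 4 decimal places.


pct = 100 * (n_elem * M_elem) / M_total
mass_contribution = 2 * 35.453 = 70.906 g/mol
pct = 100 * 70.906 / 257.831
pct = 27.50095993 %, rounded to 4 dp:

27.5010 %


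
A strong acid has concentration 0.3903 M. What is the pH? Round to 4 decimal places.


A strong acid dissociates completely, so [H+] equals the given concentration.
pH = -log10([H+]) = -log10(0.3903)
pH = 0.40860145, rounded to 4 dp:

0.4086


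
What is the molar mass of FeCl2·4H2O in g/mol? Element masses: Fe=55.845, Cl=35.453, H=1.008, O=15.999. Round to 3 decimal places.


M = sum(count * atomic_mass) over atoms.
M = 1*55.845 + 2*35.453 + 8*1.008 + 4*15.999
M = 55.845 + 70.906 + 8.064 + 63.996
M = 198.811 g/mol, rounded to 3 dp:

198.811 g/mol


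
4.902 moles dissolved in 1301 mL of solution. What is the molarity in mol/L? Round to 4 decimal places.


Convert volume to liters: V_L = V_mL / 1000.
V_L = 1301 / 1000 = 1.301 L
M = n / V_L = 4.902 / 1.301
M = 3.76787087 mol/L, rounded to 4 dp:

3.7679 mol/L


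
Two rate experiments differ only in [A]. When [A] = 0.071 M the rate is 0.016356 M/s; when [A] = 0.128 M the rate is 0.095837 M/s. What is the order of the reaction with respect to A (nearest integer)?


Rate is proportional to [A]^n, so rate2/rate1 = ([A]2/[A]1)^n. Take logs to solve for n.
rate2/rate1 = 0.095837 / 0.016356 = 5.8594
[A]2/[A]1 = 0.128 / 0.071 = 1.8028
n = ln(5.8594) / ln(1.8028) = 3.0
Nearest integer order:

3


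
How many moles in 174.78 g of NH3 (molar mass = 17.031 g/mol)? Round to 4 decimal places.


n = mass / M
n = 174.78 / 17.031
n = 10.26246257 mol, rounded to 4 dp:

10.2625 mol


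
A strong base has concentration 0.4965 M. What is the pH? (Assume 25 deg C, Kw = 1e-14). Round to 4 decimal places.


A strong base dissociates completely, so [OH-] equals the given concentration.
pOH = -log10([OH-]) = -log10(0.4965) = 0.304081
pH = 14 - pOH = 14 - 0.304081
pH = 13.695919, rounded to 4 dp:

13.6959


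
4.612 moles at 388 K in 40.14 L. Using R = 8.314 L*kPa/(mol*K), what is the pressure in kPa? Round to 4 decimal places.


PV = nRT, solve for P = nRT / V.
nRT = 4.612 * 8.314 * 388 = 14877.5372
P = 14877.5372 / 40.14
P = 370.64118585 kPa, rounded to 4 dp:

370.6412 kPa


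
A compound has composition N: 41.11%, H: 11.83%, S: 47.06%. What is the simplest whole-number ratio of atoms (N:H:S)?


Assume 100 g of compound, divide each mass% by atomic mass to get moles, then normalize by the smallest to get a raw atom ratio.
Moles per 100 g: N: 41.11/14.007 = 2.935, H: 11.83/1.008 = 11.7361, S: 47.06/32.065 = 1.4676
Raw ratio (divide by min = 1.4676): N: 2.0, H: 7.997, S: 1.0
Multiply by 1 to clear fractions: N: 2.0 ~= 2, H: 7.997 ~= 8, S: 1.0 ~= 1
Reduce by GCD to get the simplest whole-number ratio:

2:8:1


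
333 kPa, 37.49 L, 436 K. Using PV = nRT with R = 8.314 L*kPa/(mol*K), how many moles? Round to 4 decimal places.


PV = nRT, solve for n = PV / (RT).
PV = 333 * 37.49 = 12484.17
RT = 8.314 * 436 = 3624.904
n = 12484.17 / 3624.904
n = 3.44400017 mol, rounded to 4 dp:

3.4440 mol


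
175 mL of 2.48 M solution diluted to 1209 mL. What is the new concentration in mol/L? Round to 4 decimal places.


Dilution: M1*V1 = M2*V2, solve for M2.
M2 = M1*V1 / V2
M2 = 2.48 * 175 / 1209
M2 = 434.0 / 1209
M2 = 0.35897436 mol/L, rounded to 4 dp:

0.3590 mol/L


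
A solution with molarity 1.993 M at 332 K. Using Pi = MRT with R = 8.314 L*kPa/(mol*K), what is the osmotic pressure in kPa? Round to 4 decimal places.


Osmotic pressure (van't Hoff): Pi = M*R*T.
RT = 8.314 * 332 = 2760.248
Pi = 1.993 * 2760.248
Pi = 5501.174264 kPa, rounded to 4 dp:

5501.1743 kPa


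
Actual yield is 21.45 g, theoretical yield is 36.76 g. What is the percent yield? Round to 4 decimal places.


% yield = 100 * actual / theoretical
% yield = 100 * 21.45 / 36.76
% yield = 58.35146899 %, rounded to 4 dp:

58.3515 %


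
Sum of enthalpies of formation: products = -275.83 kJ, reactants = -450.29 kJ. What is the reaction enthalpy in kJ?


dH_rxn = sum(dH_f products) - sum(dH_f reactants)
dH_rxn = -275.83 - (-450.29)
dH_rxn = 174.46 kJ:

174.46 kJ


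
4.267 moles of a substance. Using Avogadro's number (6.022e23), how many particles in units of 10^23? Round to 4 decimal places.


N = n * NA, then divide by 1e23 for the requested units.
N / 1e23 = n * 6.022
N / 1e23 = 4.267 * 6.022
N / 1e23 = 25.695874, rounded to 4 dp:

25.6959


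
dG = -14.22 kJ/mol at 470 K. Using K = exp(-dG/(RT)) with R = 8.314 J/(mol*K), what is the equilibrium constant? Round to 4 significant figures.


dG is in kJ/mol; multiply by 1000 to match R in J/(mol*K).
RT = 8.314 * 470 = 3907.58 J/mol
exponent = -dG*1000 / (RT) = -(-14.22*1000) / 3907.58 = 3.63908097
K = exp(3.63908097)
K = 38.056845, rounded to 4 significant figures:

38.06


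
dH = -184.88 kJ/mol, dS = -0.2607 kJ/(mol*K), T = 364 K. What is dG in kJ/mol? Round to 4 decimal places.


Gibbs: dG = dH - T*dS (consistent units, dS already in kJ/(mol*K)).
T*dS = 364 * -0.2607 = -94.8948
dG = -184.88 - (-94.8948)
dG = -89.9852 kJ/mol, rounded to 4 dp:

-89.9852 kJ/mol


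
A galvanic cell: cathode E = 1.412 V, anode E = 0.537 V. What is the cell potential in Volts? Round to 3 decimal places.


Standard cell potential: E_cell = E_cathode - E_anode.
E_cell = 1.412 - (0.537)
E_cell = 0.875 V, rounded to 3 dp:

0.875 V


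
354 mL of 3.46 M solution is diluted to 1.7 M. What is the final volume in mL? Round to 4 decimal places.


Dilution: M1*V1 = M2*V2, solve for V2.
V2 = M1*V1 / M2
V2 = 3.46 * 354 / 1.7
V2 = 1224.84 / 1.7
V2 = 720.49411765 mL, rounded to 4 dp:

720.4941 mL


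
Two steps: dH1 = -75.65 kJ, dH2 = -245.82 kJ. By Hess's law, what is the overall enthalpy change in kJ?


Hess's law: enthalpy is a state function, so add the step enthalpies.
dH_total = dH1 + dH2 = -75.65 + (-245.82)
dH_total = -321.47 kJ:

-321.47 kJ


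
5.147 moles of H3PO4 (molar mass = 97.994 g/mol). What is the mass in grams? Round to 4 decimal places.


mass = n * M
mass = 5.147 * 97.994
mass = 504.375118 g, rounded to 4 dp:

504.3751 g


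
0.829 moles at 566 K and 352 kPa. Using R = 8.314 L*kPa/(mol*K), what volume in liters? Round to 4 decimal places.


PV = nRT, solve for V = nRT / P.
nRT = 0.829 * 8.314 * 566 = 3901.0452
V = 3901.0452 / 352
V = 11.08251477 L, rounded to 4 dp:

11.0825 L


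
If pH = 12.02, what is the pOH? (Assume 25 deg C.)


At 25 deg C, pH + pOH = 14.
pOH = 14 - pH = 14 - 12.02
pOH = 1.98:

1.98


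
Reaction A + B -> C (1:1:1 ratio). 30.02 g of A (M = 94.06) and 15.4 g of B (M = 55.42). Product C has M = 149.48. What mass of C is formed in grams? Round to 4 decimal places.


Find moles of each reactant; the smaller value is the limiting reagent in a 1:1:1 reaction, so moles_C equals moles of the limiter.
n_A = mass_A / M_A = 30.02 / 94.06 = 0.319158 mol
n_B = mass_B / M_B = 15.4 / 55.42 = 0.277878 mol
Limiting reagent: B (smaller), n_limiting = 0.277878 mol
mass_C = n_limiting * M_C = 0.277878 * 149.48
mass_C = 41.53720344 g, rounded to 4 dp:

41.5372 g


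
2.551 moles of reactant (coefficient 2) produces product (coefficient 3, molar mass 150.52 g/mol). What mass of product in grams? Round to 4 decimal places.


Use the coefficient ratio to convert reactant moles to product moles, then multiply by the product's molar mass.
moles_P = moles_R * (coeff_P / coeff_R) = 2.551 * (3/2) = 3.8265
mass_P = moles_P * M_P = 3.8265 * 150.52
mass_P = 575.96478 g, rounded to 4 dp:

575.9648 g


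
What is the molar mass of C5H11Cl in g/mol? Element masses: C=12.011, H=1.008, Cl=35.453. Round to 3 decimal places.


M = sum(count * atomic_mass) over atoms.
M = 5*12.011 + 11*1.008 + 1*35.453
M = 60.055 + 11.088 + 35.453
M = 106.596 g/mol, rounded to 3 dp:

106.596 g/mol


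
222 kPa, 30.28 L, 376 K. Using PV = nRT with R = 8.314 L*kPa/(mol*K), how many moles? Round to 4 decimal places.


PV = nRT, solve for n = PV / (RT).
PV = 222 * 30.28 = 6722.16
RT = 8.314 * 376 = 3126.064
n = 6722.16 / 3126.064
n = 2.15035905 mol, rounded to 4 dp:

2.1504 mol


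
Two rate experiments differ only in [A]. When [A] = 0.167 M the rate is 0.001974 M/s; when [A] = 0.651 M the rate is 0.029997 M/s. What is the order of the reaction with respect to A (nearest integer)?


Rate is proportional to [A]^n, so rate2/rate1 = ([A]2/[A]1)^n. Take logs to solve for n.
rate2/rate1 = 0.029997 / 0.001974 = 15.196
[A]2/[A]1 = 0.651 / 0.167 = 3.8982
n = ln(15.196) / ln(3.8982) = 2.0
Nearest integer order:

2


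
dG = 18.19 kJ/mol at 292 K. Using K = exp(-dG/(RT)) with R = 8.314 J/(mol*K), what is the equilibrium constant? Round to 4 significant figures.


dG is in kJ/mol; multiply by 1000 to match R in J/(mol*K).
RT = 8.314 * 292 = 2427.688 J/mol
exponent = -dG*1000 / (RT) = -(18.19*1000) / 2427.688 = -7.49272559
K = exp(-7.49272559)
K = 0.0005571224, rounded to 4 significant figures:

0.0005571


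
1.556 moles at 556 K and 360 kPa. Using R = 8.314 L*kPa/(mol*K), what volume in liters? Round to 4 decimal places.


PV = nRT, solve for V = nRT / P.
nRT = 1.556 * 8.314 * 556 = 7192.7407
V = 7192.7407 / 360
V = 19.97983528 L, rounded to 4 dp:

19.9798 L


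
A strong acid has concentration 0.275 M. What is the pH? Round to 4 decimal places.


A strong acid dissociates completely, so [H+] equals the given concentration.
pH = -log10([H+]) = -log10(0.275)
pH = 0.56066731, rounded to 4 dp:

0.5607


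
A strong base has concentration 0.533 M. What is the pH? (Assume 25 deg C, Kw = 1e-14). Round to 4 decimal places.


A strong base dissociates completely, so [OH-] equals the given concentration.
pOH = -log10([OH-]) = -log10(0.533) = 0.273273
pH = 14 - pOH = 14 - 0.273273
pH = 13.726727, rounded to 4 dp:

13.7267


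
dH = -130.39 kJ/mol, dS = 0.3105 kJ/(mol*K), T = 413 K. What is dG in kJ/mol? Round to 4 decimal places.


Gibbs: dG = dH - T*dS (consistent units, dS already in kJ/(mol*K)).
T*dS = 413 * 0.3105 = 128.2365
dG = -130.39 - (128.2365)
dG = -258.6265 kJ/mol, rounded to 4 dp:

-258.6265 kJ/mol


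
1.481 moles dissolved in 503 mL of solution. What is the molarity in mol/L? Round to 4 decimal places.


Convert volume to liters: V_L = V_mL / 1000.
V_L = 503 / 1000 = 0.503 L
M = n / V_L = 1.481 / 0.503
M = 2.944334 mol/L, rounded to 4 dp:

2.9443 mol/L


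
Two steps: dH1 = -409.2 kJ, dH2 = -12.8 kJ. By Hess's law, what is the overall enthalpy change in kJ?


Hess's law: enthalpy is a state function, so add the step enthalpies.
dH_total = dH1 + dH2 = -409.2 + (-12.8)
dH_total = -422.0 kJ:

-422.00 kJ


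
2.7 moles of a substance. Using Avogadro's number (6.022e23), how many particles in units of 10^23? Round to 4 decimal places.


N = n * NA, then divide by 1e23 for the requested units.
N / 1e23 = n * 6.022
N / 1e23 = 2.7 * 6.022
N / 1e23 = 16.2594, rounded to 4 dp:

16.2594


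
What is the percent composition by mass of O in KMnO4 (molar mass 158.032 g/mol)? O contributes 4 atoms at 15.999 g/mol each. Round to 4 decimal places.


pct = 100 * (n_elem * M_elem) / M_total
mass_contribution = 4 * 15.999 = 63.996 g/mol
pct = 100 * 63.996 / 158.032
pct = 40.49559583 %, rounded to 4 dp:

40.4956 %


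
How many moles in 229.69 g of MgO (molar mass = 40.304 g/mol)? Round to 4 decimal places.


n = mass / M
n = 229.69 / 40.304
n = 5.69893807 mol, rounded to 4 dp:

5.6989 mol


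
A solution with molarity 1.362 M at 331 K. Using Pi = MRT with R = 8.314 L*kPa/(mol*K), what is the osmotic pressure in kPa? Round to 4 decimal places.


Osmotic pressure (van't Hoff): Pi = M*R*T.
RT = 8.314 * 331 = 2751.934
Pi = 1.362 * 2751.934
Pi = 3748.134108 kPa, rounded to 4 dp:

3748.1341 kPa


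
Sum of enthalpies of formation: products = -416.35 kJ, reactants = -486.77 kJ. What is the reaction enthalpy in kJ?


dH_rxn = sum(dH_f products) - sum(dH_f reactants)
dH_rxn = -416.35 - (-486.77)
dH_rxn = 70.42 kJ:

70.42 kJ


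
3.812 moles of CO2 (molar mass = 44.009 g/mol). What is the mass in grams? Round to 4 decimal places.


mass = n * M
mass = 3.812 * 44.009
mass = 167.762308 g, rounded to 4 dp:

167.7623 g


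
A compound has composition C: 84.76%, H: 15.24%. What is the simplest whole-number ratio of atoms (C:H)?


Assume 100 g of compound, divide each mass% by atomic mass to get moles, then normalize by the smallest to get a raw atom ratio.
Moles per 100 g: C: 84.76/12.011 = 7.0569, H: 15.24/1.008 = 15.119
Raw ratio (divide by min = 7.0569): C: 1.0, H: 2.142
Multiply by 7 to clear fractions: C: 7.0 ~= 7, H: 14.997 ~= 15
Reduce by GCD to get the simplest whole-number ratio:

7:15


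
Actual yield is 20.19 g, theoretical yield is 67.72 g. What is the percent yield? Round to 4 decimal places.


% yield = 100 * actual / theoretical
% yield = 100 * 20.19 / 67.72
% yield = 29.81393975 %, rounded to 4 dp:

29.8139 %


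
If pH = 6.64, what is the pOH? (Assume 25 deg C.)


At 25 deg C, pH + pOH = 14.
pOH = 14 - pH = 14 - 6.64
pOH = 7.36:

7.36


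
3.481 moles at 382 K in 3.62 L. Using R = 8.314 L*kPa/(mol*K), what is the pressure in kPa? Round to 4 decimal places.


PV = nRT, solve for P = nRT / V.
nRT = 3.481 * 8.314 * 382 = 11055.475
P = 11055.475 / 3.62
P = 3053.99861878 kPa, rounded to 4 dp:

3053.9986 kPa


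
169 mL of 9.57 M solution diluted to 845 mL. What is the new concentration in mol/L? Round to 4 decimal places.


Dilution: M1*V1 = M2*V2, solve for M2.
M2 = M1*V1 / V2
M2 = 9.57 * 169 / 845
M2 = 1617.33 / 845
M2 = 1.914 mol/L, rounded to 4 dp:

1.9140 mol/L


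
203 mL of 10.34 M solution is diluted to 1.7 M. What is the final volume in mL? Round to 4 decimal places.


Dilution: M1*V1 = M2*V2, solve for V2.
V2 = M1*V1 / M2
V2 = 10.34 * 203 / 1.7
V2 = 2099.02 / 1.7
V2 = 1234.71764706 mL, rounded to 4 dp:

1234.7176 mL


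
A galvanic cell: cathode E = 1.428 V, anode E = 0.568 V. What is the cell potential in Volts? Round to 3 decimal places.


Standard cell potential: E_cell = E_cathode - E_anode.
E_cell = 1.428 - (0.568)
E_cell = 0.86 V, rounded to 3 dp:

0.860 V


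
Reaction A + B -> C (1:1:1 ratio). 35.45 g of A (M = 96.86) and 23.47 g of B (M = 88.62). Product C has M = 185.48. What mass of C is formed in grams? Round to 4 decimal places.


Find moles of each reactant; the smaller value is the limiting reagent in a 1:1:1 reaction, so moles_C equals moles of the limiter.
n_A = mass_A / M_A = 35.45 / 96.86 = 0.365992 mol
n_B = mass_B / M_B = 23.47 / 88.62 = 0.264839 mol
Limiting reagent: B (smaller), n_limiting = 0.264839 mol
mass_C = n_limiting * M_C = 0.264839 * 185.48
mass_C = 49.12233772 g, rounded to 4 dp:

49.1223 g


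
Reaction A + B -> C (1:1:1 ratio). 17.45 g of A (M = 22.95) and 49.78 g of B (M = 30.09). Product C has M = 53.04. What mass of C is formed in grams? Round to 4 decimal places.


Find moles of each reactant; the smaller value is the limiting reagent in a 1:1:1 reaction, so moles_C equals moles of the limiter.
n_A = mass_A / M_A = 17.45 / 22.95 = 0.760349 mol
n_B = mass_B / M_B = 49.78 / 30.09 = 1.65437 mol
Limiting reagent: A (smaller), n_limiting = 0.760349 mol
mass_C = n_limiting * M_C = 0.760349 * 53.04
mass_C = 40.32891096 g, rounded to 4 dp:

40.3289 g


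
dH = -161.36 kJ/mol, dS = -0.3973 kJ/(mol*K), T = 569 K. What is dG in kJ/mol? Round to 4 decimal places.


Gibbs: dG = dH - T*dS (consistent units, dS already in kJ/(mol*K)).
T*dS = 569 * -0.3973 = -226.0637
dG = -161.36 - (-226.0637)
dG = 64.7037 kJ/mol, rounded to 4 dp:

64.7037 kJ/mol


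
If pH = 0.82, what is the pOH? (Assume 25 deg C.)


At 25 deg C, pH + pOH = 14.
pOH = 14 - pH = 14 - 0.82
pOH = 13.18:

13.18


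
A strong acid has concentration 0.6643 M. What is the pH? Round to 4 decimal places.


A strong acid dissociates completely, so [H+] equals the given concentration.
pH = -log10([H+]) = -log10(0.6643)
pH = 0.17763575, rounded to 4 dp:

0.1776


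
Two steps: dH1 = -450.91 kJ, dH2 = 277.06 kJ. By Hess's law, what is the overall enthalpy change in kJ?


Hess's law: enthalpy is a state function, so add the step enthalpies.
dH_total = dH1 + dH2 = -450.91 + (277.06)
dH_total = -173.85 kJ:

-173.85 kJ


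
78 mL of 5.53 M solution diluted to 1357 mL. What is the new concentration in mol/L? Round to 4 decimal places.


Dilution: M1*V1 = M2*V2, solve for M2.
M2 = M1*V1 / V2
M2 = 5.53 * 78 / 1357
M2 = 431.34 / 1357
M2 = 0.31786293 mol/L, rounded to 4 dp:

0.3179 mol/L


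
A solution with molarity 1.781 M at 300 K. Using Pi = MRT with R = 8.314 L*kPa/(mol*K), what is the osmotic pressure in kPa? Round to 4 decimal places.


Osmotic pressure (van't Hoff): Pi = M*R*T.
RT = 8.314 * 300 = 2494.2
Pi = 1.781 * 2494.2
Pi = 4442.1702 kPa, rounded to 4 dp:

4442.1702 kPa


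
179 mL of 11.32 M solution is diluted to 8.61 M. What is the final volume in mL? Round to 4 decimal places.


Dilution: M1*V1 = M2*V2, solve for V2.
V2 = M1*V1 / M2
V2 = 11.32 * 179 / 8.61
V2 = 2026.28 / 8.61
V2 = 235.34030197 mL, rounded to 4 dp:

235.3403 mL


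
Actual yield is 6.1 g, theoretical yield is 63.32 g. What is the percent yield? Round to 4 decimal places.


% yield = 100 * actual / theoretical
% yield = 100 * 6.1 / 63.32
% yield = 9.63360708 %, rounded to 4 dp:

9.6336 %


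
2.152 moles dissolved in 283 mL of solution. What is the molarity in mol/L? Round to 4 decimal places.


Convert volume to liters: V_L = V_mL / 1000.
V_L = 283 / 1000 = 0.283 L
M = n / V_L = 2.152 / 0.283
M = 7.60424028 mol/L, rounded to 4 dp:

7.6042 mol/L


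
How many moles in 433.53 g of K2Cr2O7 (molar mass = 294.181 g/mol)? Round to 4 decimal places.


n = mass / M
n = 433.53 / 294.181
n = 1.47368457 mol, rounded to 4 dp:

1.4737 mol


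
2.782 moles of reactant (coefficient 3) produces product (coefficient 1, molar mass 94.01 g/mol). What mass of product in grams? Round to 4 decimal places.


Use the coefficient ratio to convert reactant moles to product moles, then multiply by the product's molar mass.
moles_P = moles_R * (coeff_P / coeff_R) = 2.782 * (1/3) = 0.927333
mass_P = moles_P * M_P = 0.927333 * 94.01
mass_P = 87.17857533 g, rounded to 4 dp:

87.1786 g


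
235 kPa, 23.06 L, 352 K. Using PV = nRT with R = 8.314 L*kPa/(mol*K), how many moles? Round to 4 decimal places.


PV = nRT, solve for n = PV / (RT).
PV = 235 * 23.06 = 5419.1
RT = 8.314 * 352 = 2926.528
n = 5419.1 / 2926.528
n = 1.85171644 mol, rounded to 4 dp:

1.8517 mol


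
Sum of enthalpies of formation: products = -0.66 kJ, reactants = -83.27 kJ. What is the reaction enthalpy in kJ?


dH_rxn = sum(dH_f products) - sum(dH_f reactants)
dH_rxn = -0.66 - (-83.27)
dH_rxn = 82.61 kJ:

82.61 kJ


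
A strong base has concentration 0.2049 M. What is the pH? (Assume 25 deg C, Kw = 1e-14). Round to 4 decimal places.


A strong base dissociates completely, so [OH-] equals the given concentration.
pOH = -log10([OH-]) = -log10(0.2049) = 0.688458
pH = 14 - pOH = 14 - 0.688458
pH = 13.311542, rounded to 4 dp:

13.3115


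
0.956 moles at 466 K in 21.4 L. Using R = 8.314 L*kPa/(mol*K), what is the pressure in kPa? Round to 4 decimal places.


PV = nRT, solve for P = nRT / V.
nRT = 0.956 * 8.314 * 466 = 3703.8537
P = 3703.8537 / 21.4
P = 173.0772757 kPa, rounded to 4 dp:

173.0773 kPa


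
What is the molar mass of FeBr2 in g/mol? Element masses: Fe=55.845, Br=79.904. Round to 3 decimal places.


M = sum(count * atomic_mass) over atoms.
M = 1*55.845 + 2*79.904
M = 55.845 + 159.808
M = 215.653 g/mol, rounded to 3 dp:

215.653 g/mol


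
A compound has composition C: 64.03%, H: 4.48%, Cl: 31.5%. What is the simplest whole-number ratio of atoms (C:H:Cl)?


Assume 100 g of compound, divide each mass% by atomic mass to get moles, then normalize by the smallest to get a raw atom ratio.
Moles per 100 g: C: 64.03/12.011 = 5.3309, H: 4.48/1.008 = 4.4444, Cl: 31.5/35.453 = 0.8885
Raw ratio (divide by min = 0.8885): C: 6.0, H: 5.002, Cl: 1.0
Multiply by 1 to clear fractions: C: 6.0 ~= 6, H: 5.002 ~= 5, Cl: 1.0 ~= 1
Reduce by GCD to get the simplest whole-number ratio:

6:5:1


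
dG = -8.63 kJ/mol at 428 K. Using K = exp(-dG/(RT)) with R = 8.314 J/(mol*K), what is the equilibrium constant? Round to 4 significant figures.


dG is in kJ/mol; multiply by 1000 to match R in J/(mol*K).
RT = 8.314 * 428 = 3558.392 J/mol
exponent = -dG*1000 / (RT) = -(-8.63*1000) / 3558.392 = 2.42525275
K = exp(2.42525275)
K = 11.305086, rounded to 4 significant figures:

11.31


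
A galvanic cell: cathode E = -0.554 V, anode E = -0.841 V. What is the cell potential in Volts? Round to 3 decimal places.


Standard cell potential: E_cell = E_cathode - E_anode.
E_cell = -0.554 - (-0.841)
E_cell = 0.287 V, rounded to 3 dp:

0.287 V


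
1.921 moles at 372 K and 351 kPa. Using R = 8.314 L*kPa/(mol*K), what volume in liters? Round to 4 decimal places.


PV = nRT, solve for V = nRT / P.
nRT = 1.921 * 8.314 * 372 = 5941.2842
V = 5941.2842 / 351
V = 16.92673561 L, rounded to 4 dp:

16.9267 L


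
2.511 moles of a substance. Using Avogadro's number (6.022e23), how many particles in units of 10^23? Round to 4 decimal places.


N = n * NA, then divide by 1e23 for the requested units.
N / 1e23 = n * 6.022
N / 1e23 = 2.511 * 6.022
N / 1e23 = 15.121242, rounded to 4 dp:

15.1212


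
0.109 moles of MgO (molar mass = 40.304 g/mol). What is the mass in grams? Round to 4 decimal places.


mass = n * M
mass = 0.109 * 40.304
mass = 4.393136 g, rounded to 4 dp:

4.3931 g


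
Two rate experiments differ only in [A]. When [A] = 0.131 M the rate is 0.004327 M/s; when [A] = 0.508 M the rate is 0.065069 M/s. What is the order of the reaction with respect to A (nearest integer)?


Rate is proportional to [A]^n, so rate2/rate1 = ([A]2/[A]1)^n. Take logs to solve for n.
rate2/rate1 = 0.065069 / 0.004327 = 15.0379
[A]2/[A]1 = 0.508 / 0.131 = 3.8779
n = ln(15.0379) / ln(3.8779) = 2.0
Nearest integer order:

2


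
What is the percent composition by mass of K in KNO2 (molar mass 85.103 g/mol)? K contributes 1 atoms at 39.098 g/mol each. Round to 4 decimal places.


pct = 100 * (n_elem * M_elem) / M_total
mass_contribution = 1 * 39.098 = 39.098 g/mol
pct = 100 * 39.098 / 85.103
pct = 45.94197619 %, rounded to 4 dp:

45.9420 %


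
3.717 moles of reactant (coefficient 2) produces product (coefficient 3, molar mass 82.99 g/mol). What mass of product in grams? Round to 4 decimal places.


Use the coefficient ratio to convert reactant moles to product moles, then multiply by the product's molar mass.
moles_P = moles_R * (coeff_P / coeff_R) = 3.717 * (3/2) = 5.5755
mass_P = moles_P * M_P = 5.5755 * 82.99
mass_P = 462.710745 g, rounded to 4 dp:

462.7107 g


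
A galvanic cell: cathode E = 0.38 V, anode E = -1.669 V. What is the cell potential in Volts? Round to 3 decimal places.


Standard cell potential: E_cell = E_cathode - E_anode.
E_cell = 0.38 - (-1.669)
E_cell = 2.049 V, rounded to 3 dp:

2.049 V


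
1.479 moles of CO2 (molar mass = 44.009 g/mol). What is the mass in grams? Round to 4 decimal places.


mass = n * M
mass = 1.479 * 44.009
mass = 65.089311 g, rounded to 4 dp:

65.0893 g


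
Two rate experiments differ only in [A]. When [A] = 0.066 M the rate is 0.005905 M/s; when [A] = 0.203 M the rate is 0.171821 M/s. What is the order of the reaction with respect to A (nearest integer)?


Rate is proportional to [A]^n, so rate2/rate1 = ([A]2/[A]1)^n. Take logs to solve for n.
rate2/rate1 = 0.171821 / 0.005905 = 29.0975
[A]2/[A]1 = 0.203 / 0.066 = 3.0758
n = ln(29.0975) / ln(3.0758) = 3.0
Nearest integer order:

3


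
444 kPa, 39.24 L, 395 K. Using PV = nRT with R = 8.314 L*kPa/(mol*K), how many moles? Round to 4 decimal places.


PV = nRT, solve for n = PV / (RT).
PV = 444 * 39.24 = 17422.56
RT = 8.314 * 395 = 3284.03
n = 17422.56 / 3284.03
n = 5.30523777 mol, rounded to 4 dp:

5.3052 mol


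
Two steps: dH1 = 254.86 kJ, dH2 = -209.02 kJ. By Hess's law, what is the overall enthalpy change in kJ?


Hess's law: enthalpy is a state function, so add the step enthalpies.
dH_total = dH1 + dH2 = 254.86 + (-209.02)
dH_total = 45.84 kJ:

45.84 kJ


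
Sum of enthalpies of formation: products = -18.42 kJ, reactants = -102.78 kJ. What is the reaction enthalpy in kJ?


dH_rxn = sum(dH_f products) - sum(dH_f reactants)
dH_rxn = -18.42 - (-102.78)
dH_rxn = 84.36 kJ:

84.36 kJ


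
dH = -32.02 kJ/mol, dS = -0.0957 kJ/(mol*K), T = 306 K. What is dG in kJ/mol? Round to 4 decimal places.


Gibbs: dG = dH - T*dS (consistent units, dS already in kJ/(mol*K)).
T*dS = 306 * -0.0957 = -29.2842
dG = -32.02 - (-29.2842)
dG = -2.7358 kJ/mol, rounded to 4 dp:

-2.7358 kJ/mol


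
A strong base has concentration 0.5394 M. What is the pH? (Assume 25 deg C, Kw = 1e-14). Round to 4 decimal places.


A strong base dissociates completely, so [OH-] equals the given concentration.
pOH = -log10([OH-]) = -log10(0.5394) = 0.268089
pH = 14 - pOH = 14 - 0.268089
pH = 13.731911, rounded to 4 dp:

13.7319


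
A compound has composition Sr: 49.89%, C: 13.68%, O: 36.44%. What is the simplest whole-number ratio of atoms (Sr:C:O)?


Assume 100 g of compound, divide each mass% by atomic mass to get moles, then normalize by the smallest to get a raw atom ratio.
Moles per 100 g: Sr: 49.89/87.62 = 0.5694, C: 13.68/12.011 = 1.139, O: 36.44/15.999 = 2.2776
Raw ratio (divide by min = 0.5694): Sr: 1.0, C: 2.0, O: 4.0
Multiply by 1 to clear fractions: Sr: 1.0 ~= 1, C: 2.0 ~= 2, O: 4.0 ~= 4
Reduce by GCD to get the simplest whole-number ratio:

1:2:4


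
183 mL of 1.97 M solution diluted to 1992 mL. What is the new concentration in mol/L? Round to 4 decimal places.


Dilution: M1*V1 = M2*V2, solve for M2.
M2 = M1*V1 / V2
M2 = 1.97 * 183 / 1992
M2 = 360.51 / 1992
M2 = 0.18097892 mol/L, rounded to 4 dp:

0.1810 mol/L


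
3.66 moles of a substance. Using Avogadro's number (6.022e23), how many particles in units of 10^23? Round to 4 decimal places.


N = n * NA, then divide by 1e23 for the requested units.
N / 1e23 = n * 6.022
N / 1e23 = 3.66 * 6.022
N / 1e23 = 22.04052, rounded to 4 dp:

22.0405


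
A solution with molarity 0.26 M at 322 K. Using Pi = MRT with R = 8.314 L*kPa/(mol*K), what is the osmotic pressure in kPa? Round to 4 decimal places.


Osmotic pressure (van't Hoff): Pi = M*R*T.
RT = 8.314 * 322 = 2677.108
Pi = 0.26 * 2677.108
Pi = 696.04808 kPa, rounded to 4 dp:

696.0481 kPa


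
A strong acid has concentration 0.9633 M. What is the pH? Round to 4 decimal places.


A strong acid dissociates completely, so [H+] equals the given concentration.
pH = -log10([H+]) = -log10(0.9633)
pH = 0.01623844, rounded to 4 dp:

0.0162


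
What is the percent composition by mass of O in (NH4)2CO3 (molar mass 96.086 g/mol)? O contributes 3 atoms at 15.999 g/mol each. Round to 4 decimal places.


pct = 100 * (n_elem * M_elem) / M_total
mass_contribution = 3 * 15.999 = 47.997 g/mol
pct = 100 * 47.997 / 96.086
pct = 49.95212622 %, rounded to 4 dp:

49.9521 %


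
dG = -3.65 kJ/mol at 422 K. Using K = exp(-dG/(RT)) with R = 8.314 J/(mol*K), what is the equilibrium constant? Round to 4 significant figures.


dG is in kJ/mol; multiply by 1000 to match R in J/(mol*K).
RT = 8.314 * 422 = 3508.508 J/mol
exponent = -dG*1000 / (RT) = -(-3.65*1000) / 3508.508 = 1.04032825
K = exp(1.04032825)
K = 2.8301459, rounded to 4 significant figures:

2.830


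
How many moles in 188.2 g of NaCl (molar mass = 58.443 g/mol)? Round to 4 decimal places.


n = mass / M
n = 188.2 / 58.443
n = 3.22023168 mol, rounded to 4 dp:

3.2202 mol


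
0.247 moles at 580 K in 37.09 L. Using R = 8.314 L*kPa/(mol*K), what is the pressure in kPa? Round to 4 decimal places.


PV = nRT, solve for P = nRT / V.
nRT = 0.247 * 8.314 * 580 = 1191.0636
P = 1191.0636 / 37.09
P = 32.1127959 kPa, rounded to 4 dp:

32.1128 kPa


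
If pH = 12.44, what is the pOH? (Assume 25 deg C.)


At 25 deg C, pH + pOH = 14.
pOH = 14 - pH = 14 - 12.44
pOH = 1.56:

1.56


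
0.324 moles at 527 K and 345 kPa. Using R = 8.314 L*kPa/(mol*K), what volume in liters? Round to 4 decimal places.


PV = nRT, solve for V = nRT / P.
nRT = 0.324 * 8.314 * 527 = 1419.5989
V = 1419.5989 / 345
V = 4.11477942 L, rounded to 4 dp:

4.1148 L


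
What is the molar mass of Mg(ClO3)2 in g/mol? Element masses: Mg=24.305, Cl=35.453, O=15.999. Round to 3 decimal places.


M = sum(count * atomic_mass) over atoms.
M = 1*24.305 + 2*35.453 + 6*15.999
M = 24.305 + 70.906 + 95.994
M = 191.205 g/mol, rounded to 3 dp:

191.205 g/mol


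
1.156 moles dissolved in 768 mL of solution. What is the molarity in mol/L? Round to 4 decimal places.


Convert volume to liters: V_L = V_mL / 1000.
V_L = 768 / 1000 = 0.768 L
M = n / V_L = 1.156 / 0.768
M = 1.50520833 mol/L, rounded to 4 dp:

1.5052 mol/L


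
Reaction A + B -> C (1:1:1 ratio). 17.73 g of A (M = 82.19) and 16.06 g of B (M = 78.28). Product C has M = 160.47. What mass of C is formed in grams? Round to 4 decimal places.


Find moles of each reactant; the smaller value is the limiting reagent in a 1:1:1 reaction, so moles_C equals moles of the limiter.
n_A = mass_A / M_A = 17.73 / 82.19 = 0.21572 mol
n_B = mass_B / M_B = 16.06 / 78.28 = 0.205161 mol
Limiting reagent: B (smaller), n_limiting = 0.205161 mol
mass_C = n_limiting * M_C = 0.205161 * 160.47
mass_C = 32.92218567 g, rounded to 4 dp:

32.9222 g
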